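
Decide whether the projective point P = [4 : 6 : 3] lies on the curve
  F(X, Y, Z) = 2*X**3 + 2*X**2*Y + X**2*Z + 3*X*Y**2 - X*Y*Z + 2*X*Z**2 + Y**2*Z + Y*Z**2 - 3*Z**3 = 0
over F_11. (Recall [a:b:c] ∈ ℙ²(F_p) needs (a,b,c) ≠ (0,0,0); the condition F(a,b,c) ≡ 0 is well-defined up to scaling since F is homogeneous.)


F(4,6,3) ≡ 1 (mod 11); P is NOT on the curve.

Evaluate F(4, 6, 3) term-by-term (mod 11).
  2*X**3 ↦ 2·64·1·1 = 128
  2*X**2*Y ↦ 2·16·6·1 = 192
  X**2*Z ↦ 1·16·1·3 = 48
  3*X*Y**2 ↦ 3·4·36·1 = 432
  -X*Y*Z ↦ -1·4·6·3 = -72
  2*X*Z**2 ↦ 2·4·1·9 = 72
  Y**2*Z ↦ 1·1·36·3 = 108
  Y*Z**2 ↦ 1·1·6·9 = 54
  -3*Z**3 ↦ -3·1·1·27 = -81
Sum: F(4, 6, 3) = (128) + (192) + (48) + (432) + (-72) + (72) + (108) + (54) + (-81) = 881.
Reducing mod 11: 881 ≡ 1 (mod 11).
Since F(a, b, c) ≡ 1 ≠ 0 (mod 11), P does NOT lie on the curve.


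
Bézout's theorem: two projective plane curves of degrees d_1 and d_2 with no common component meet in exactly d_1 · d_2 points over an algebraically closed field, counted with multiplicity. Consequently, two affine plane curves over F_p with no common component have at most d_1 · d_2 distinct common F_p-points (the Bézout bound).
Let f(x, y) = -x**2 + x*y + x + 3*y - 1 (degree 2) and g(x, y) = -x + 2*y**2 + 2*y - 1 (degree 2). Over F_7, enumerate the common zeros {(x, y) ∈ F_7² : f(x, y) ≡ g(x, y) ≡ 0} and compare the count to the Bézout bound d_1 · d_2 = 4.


Common zeros: ∅; count = 0; Bézout bound = 4.

deg(f) = 2, deg(g) = 2, so Bézout bound = 4.
Scan x ∈ F_7. For each x, list the y ∈ F_7 with f(x, y) ≡ 0 and those with g(x, y) ≡ 0 (mod 7); the common zeros in that column are the intersection.
  x = 0: f ≡ 0 at y ∈ {5}; g ≡ 0 at y ∈ ∅; common: ∅.
  x = 1: f ≡ 0 at y ∈ {2}; g ≡ 0 at y ∈ ∅; common: ∅.
  x = 2: f ≡ 0 at y ∈ {2}; g ≡ 0 at y ∈ {3}; common: ∅.
  x = 3: f ≡ 0 at y ∈ {0}; g ≡ 0 at y ∈ {1, 5}; common: ∅.
  x = 4: f ≡ 0 at y ∈ ∅; g ≡ 0 at y ∈ {2, 4}; common: ∅.
  x = 5: f ≡ 0 at y ∈ {0}; g ≡ 0 at y ∈ ∅; common: ∅.
  x = 6: f ≡ 0 at y ∈ {5}; g ≡ 0 at y ∈ {0, 6}; common: ∅.
Collecting: common zeros = ∅, so the count is 0.
Comparison with the Bézout bound: 0 ≤ 4 = deg(f)·deg(g), as expected for curves with no common component (the affine F_7-count falls short of the bound because intersections may lie at infinity, over extension fields, or carry multiplicity).


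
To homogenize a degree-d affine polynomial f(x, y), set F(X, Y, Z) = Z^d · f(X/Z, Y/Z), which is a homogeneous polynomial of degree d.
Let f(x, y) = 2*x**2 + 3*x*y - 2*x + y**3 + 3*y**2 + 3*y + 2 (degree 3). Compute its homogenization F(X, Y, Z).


F(X, Y, Z) = 2*X**2*Z + 3*X*Y*Z - 2*X*Z**2 + Y**3 + 3*Y**2*Z + 3*Y*Z**2 + 2*Z**3

deg(f) = 3.
Substitute x = X/Z, y = Y/Z into f, then multiply by Z^3.
  monomial 2·x^2·y^0 ↦ 2·X^2·Y^0·Z^1.
  monomial 3·x^1·y^1 ↦ 3·X^1·Y^1·Z^1.
  monomial -2·x^1·y^0 ↦ -2·X^1·Y^0·Z^2.
  monomial 1·x^0·y^3 ↦ 1·X^0·Y^3·Z^0.
  monomial 3·x^0·y^2 ↦ 3·X^0·Y^2·Z^1.
  monomial 3·x^0·y^1 ↦ 3·X^0·Y^1·Z^2.
  monomial 2·x^0·y^0 ↦ 2·X^0·Y^0·Z^3.
Collecting: F(X, Y, Z) = 2*X**2*Z + 3*X*Y*Z - 2*X*Z**2 + Y**3 + 3*Y**2*Z + 3*Y*Z**2 + 2*Z**3.


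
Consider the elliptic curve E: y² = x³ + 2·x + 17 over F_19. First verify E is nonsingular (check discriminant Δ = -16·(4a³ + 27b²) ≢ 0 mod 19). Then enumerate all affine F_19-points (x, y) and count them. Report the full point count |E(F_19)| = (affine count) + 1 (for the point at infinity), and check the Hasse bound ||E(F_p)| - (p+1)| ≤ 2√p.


Affine points = {(0, 6), (0, 13), (1, 1), (1, 18), (5, 0), (6, 6), (6, 13), (9, 2), (9, 17), (10, 7), (10, 12), (13, 6), (13, 13), (17, 9), (17, 10)}; affine count = 15; |E(F_19)| = 16.

Discriminant check: Δ ∝ 4a³ + 27b² = 4·2³ + 27·17² = 4·8 + 27·289 ≡ 7 (mod 19). Nonzero ⇒ E is nonsingular.
For each x ∈ F_19, compute rhs = x³ + 2·x + 17 mod 19, then count y ∈ F_19 with y² ≡ rhs.
  x = 0: rhs = 17, matching y values: 6, 13 (2 points).
  x = 1: rhs = 1, matching y values: 1, 18 (2 points).
  x = 2: rhs = 10, matching y values: none (0 points).
  x = 3: rhs = 12, matching y values: none (0 points).
  x = 4: rhs = 13, matching y values: none (0 points).
  x = 5: rhs = 0, matching y values: 0 (1 points).
  x = 6: rhs = 17, matching y values: 6, 13 (2 points).
  x = 7: rhs = 13, matching y values: none (0 points).
  x = 8: rhs = 13, matching y values: none (0 points).
  x = 9: rhs = 4, matching y values: 2, 17 (2 points).
  x = 10: rhs = 11, matching y values: 7, 12 (2 points).
  x = 11: rhs = 2, matching y values: none (0 points).
  x = 12: rhs = 2, matching y values: none (0 points).
  x = 13: rhs = 17, matching y values: 6, 13 (2 points).
  x = 14: rhs = 15, matching y values: none (0 points).
  x = 15: rhs = 2, matching y values: none (0 points).
  x = 16: rhs = 3, matching y values: none (0 points).
  x = 17: rhs = 5, matching y values: 9, 10 (2 points).
  x = 18: rhs = 14, matching y values: none (0 points).
Total affine count: 15.
Full point count |E(F_19)| = 15 + 1 = 16.
Hasse bound: |16 − (19+1)| = |-4| = 4 ≤ 2√19 ≈ 8.7178 ✓.


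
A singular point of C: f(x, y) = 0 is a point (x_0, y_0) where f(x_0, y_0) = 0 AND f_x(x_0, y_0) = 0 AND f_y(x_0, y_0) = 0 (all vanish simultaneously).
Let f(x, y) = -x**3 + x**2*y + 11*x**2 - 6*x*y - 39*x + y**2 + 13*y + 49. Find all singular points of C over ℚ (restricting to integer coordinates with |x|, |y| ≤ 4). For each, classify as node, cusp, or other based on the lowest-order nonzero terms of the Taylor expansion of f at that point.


Singular points: {(3, -2)}; classification: cusp.

Compute partial derivatives:
  f_x = -3*x**2 + 2*x*y + 22*x - 6*y - 39.
  f_y = x**2 - 6*x + 2*y + 13.
Scan x_0 ∈ {−4, ..., 4}. For each x_0, f_y(x_0, y) is a polynomial in y; find its integer roots y ∈ {−4, ..., 4}, then test f_x and f at those candidates.
  x = -4: f_y(-4, y) = 2*y + 53; no integer root y with |y| ≤ 4.
  x = -3: f_y(-3, y) = 2*y + 40; no integer root y with |y| ≤ 4.
  x = -2: f_y(-2, y) = 2*y + 29; no integer root y with |y| ≤ 4.
  x = -1: f_y(-1, y) = 2*y + 20; no integer root y with |y| ≤ 4.
  x = 0: f_y(0, y) = 2*y + 13; no integer root y with |y| ≤ 4.
  x = 1: f_y(1, y) = 2*y + 8; vanishes at y ∈ {-4}. (1, -4): f_x = -4 ≠ 0.
  x = 2: f_y(2, y) = 2*y + 5; no integer root y with |y| ≤ 4.
  x = 3: f_y(3, y) = 2*y + 4; vanishes at y ∈ {-2}. (3, -2): f_x = 0, f = 0 — SINGULAR.
  x = 4: f_y(4, y) = 2*y + 5; no integer root y with |y| ≤ 4.
Only singular point on the grid: (3, -2).
Classify: substitute x = 3 + u, y = -2 + v and expand: f = -u**3 + u**2*v + v**2.
No constant or linear terms (consistent with a singular point). Quadratic part: v**2. Cubic part: -u**3 + u**2*v.
The quadratic part v**2 is a perfect square, so there is a single (double) tangent line v = 0, i.e. y = -2. Restricting the cubic part to that line (v = 0) leaves -u**3 ≠ 0, so f is not divisible by v and the branch is v² ≈ u**3 to lowest order — this is a cusp.
Classification: cusp.


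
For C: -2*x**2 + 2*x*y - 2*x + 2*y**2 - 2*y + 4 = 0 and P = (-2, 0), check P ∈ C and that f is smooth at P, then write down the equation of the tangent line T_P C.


Tangent line at P: 6*x - 6*y + 12 = 0.

Step 1: f(-2, 0) = 0, so P lies on C.
Step 2: partial derivatives
  f_x(x, y) = -4*x + 2*y - 2, f_y(x, y) = 2*x + 4*y - 2.
  f_x(P) = 6, f_y(P) = -6 (gradient nonzero, so P is smooth).
Step 3: tangent line at P: 6·(x − -2) + -6·(y − 0) = 0.
Expanding: 6*x - 6*y + 12 = 0.


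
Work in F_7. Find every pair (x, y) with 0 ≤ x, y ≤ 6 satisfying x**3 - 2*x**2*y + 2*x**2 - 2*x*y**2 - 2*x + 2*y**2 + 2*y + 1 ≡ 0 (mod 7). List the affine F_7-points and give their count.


Affine F_7-points: {(2, 2), (3, 5), (5, 4)}; count = 3.

For each of the 49 pairs (x, y) ∈ F_7², evaluate f(x, y) mod 7. Record the zeros.
  x = 0: [0↦1, 1↦5, 2↦6, 3↦4, 4↦6, 5↦5, 6↦1]  zeros at y ∈ ∅
  x = 1: [0↦2, 1↦2, 2↦2, 3↦2, 4↦2, 5↦2, 6↦2]  zeros at y ∈ ∅
  x = 2: [0↦6, 1↦5, 2↦0, 3↦5, 4↦6, 5↦3, 6↦3]  zeros at y ∈ {2}
  x = 3: [0↦5, 1↦6, 2↦6, 3↦5, 4↦3, 5↦0, 6↦3]  zeros at y ∈ {5}
  x = 4: [0↦5, 1↦4, 2↦5, 3↦1, 4↦6, 5↦6, 6↦1]  zeros at y ∈ ∅
  x = 5: [0↦5, 1↦5, 2↦3, 3↦6, 4↦0, 5↦6, 6↦3]  zeros at y ∈ {4}
  x = 6: [0↦4, 1↦1, 2↦6, 3↦5, 4↦5, 5↦6, 6↦1]  zeros at y ∈ ∅
Collecting zeros: affine points = {(2, 2), (3, 5), (5, 4)}.
Total count |C(F_7)_aff| = 3.


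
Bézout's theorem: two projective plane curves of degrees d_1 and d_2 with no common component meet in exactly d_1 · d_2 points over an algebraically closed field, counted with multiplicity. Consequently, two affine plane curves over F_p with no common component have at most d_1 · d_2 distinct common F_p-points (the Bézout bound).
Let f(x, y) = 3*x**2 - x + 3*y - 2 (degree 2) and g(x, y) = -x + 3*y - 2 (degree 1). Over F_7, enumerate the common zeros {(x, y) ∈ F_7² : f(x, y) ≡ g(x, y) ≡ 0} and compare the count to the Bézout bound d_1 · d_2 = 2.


Common zeros: {(0, 3)}; count = 1; Bézout bound = 2.

deg(f) = 2, deg(g) = 1, so Bézout bound = 2.
Scan x ∈ F_7. For each x, list the y ∈ F_7 with f(x, y) ≡ 0 and those with g(x, y) ≡ 0 (mod 7); the common zeros in that column are the intersection.
  x = 0: f ≡ 0 at y ∈ {3}; g ≡ 0 at y ∈ {3}; common: {3}.
  x = 1: f ≡ 0 at y ∈ {0}; g ≡ 0 at y ∈ {1}; common: ∅.
  x = 2: f ≡ 0 at y ∈ {2}; g ≡ 0 at y ∈ {6}; common: ∅.
  x = 3: f ≡ 0 at y ∈ {2}; g ≡ 0 at y ∈ {4}; common: ∅.
  x = 4: f ≡ 0 at y ∈ {0}; g ≡ 0 at y ∈ {2}; common: ∅.
  x = 5: f ≡ 0 at y ∈ {3}; g ≡ 0 at y ∈ {0}; common: ∅.
  x = 6: f ≡ 0 at y ∈ {4}; g ≡ 0 at y ∈ {5}; common: ∅.
Collecting: common zeros = {(0, 3)}, so the count is 1.
Comparison with the Bézout bound: 1 ≤ 2 = deg(f)·deg(g), as expected for curves with no common component (the affine F_7-count falls short of the bound because intersections may lie at infinity, over extension fields, or carry multiplicity).


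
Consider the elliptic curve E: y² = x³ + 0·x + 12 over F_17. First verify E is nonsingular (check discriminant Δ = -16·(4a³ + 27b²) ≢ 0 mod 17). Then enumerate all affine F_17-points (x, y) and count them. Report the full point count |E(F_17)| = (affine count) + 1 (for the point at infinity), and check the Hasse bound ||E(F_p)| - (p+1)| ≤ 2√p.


Affine points = {(1, 8), (1, 9), (4, 5), (4, 12), (5, 1), (5, 16), (7, 7), (7, 10), (10, 3), (10, 14), (11, 0), (13, 4), (13, 13), (14, 6), (14, 11), (15, 2), (15, 15)}; affine count = 17; |E(F_17)| = 18.

Discriminant check: Δ ∝ 4a³ + 27b² = 4·0³ + 27·12² = 4·0 + 27·144 ≡ 12 (mod 17). Nonzero ⇒ E is nonsingular.
For each x ∈ F_17, compute rhs = x³ + 0·x + 12 mod 17, then count y ∈ F_17 with y² ≡ rhs.
  x = 0: rhs = 12, matching y values: none (0 points).
  x = 1: rhs = 13, matching y values: 8, 9 (2 points).
  x = 2: rhs = 3, matching y values: none (0 points).
  x = 3: rhs = 5, matching y values: none (0 points).
  x = 4: rhs = 8, matching y values: 5, 12 (2 points).
  x = 5: rhs = 1, matching y values: 1, 16 (2 points).
  x = 6: rhs = 7, matching y values: none (0 points).
  x = 7: rhs = 15, matching y values: 7, 10 (2 points).
  x = 8: rhs = 14, matching y values: none (0 points).
  x = 9: rhs = 10, matching y values: none (0 points).
  x = 10: rhs = 9, matching y values: 3, 14 (2 points).
  x = 11: rhs = 0, matching y values: 0 (1 points).
  x = 12: rhs = 6, matching y values: none (0 points).
  x = 13: rhs = 16, matching y values: 4, 13 (2 points).
  x = 14: rhs = 2, matching y values: 6, 11 (2 points).
  x = 15: rhs = 4, matching y values: 2, 15 (2 points).
  x = 16: rhs = 11, matching y values: none (0 points).
Total affine count: 17.
Full point count |E(F_17)| = 17 + 1 = 18.
Hasse bound: |18 − (17+1)| = |0| = 0 ≤ 2√17 ≈ 8.2462 ✓.


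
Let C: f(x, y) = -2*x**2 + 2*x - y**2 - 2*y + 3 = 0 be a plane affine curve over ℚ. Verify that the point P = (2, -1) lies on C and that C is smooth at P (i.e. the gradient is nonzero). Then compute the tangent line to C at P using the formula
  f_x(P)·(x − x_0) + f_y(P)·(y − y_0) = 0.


Tangent line at P: 12 - 6*x = 0.

Step 1: f(2, -1) = 0, so P lies on C.
Step 2: partial derivatives
  f_x(x, y) = 2 - 4*x, f_y(x, y) = -2*y - 2.
  f_x(P) = -6, f_y(P) = 0 (gradient nonzero, so P is smooth).
Step 3: tangent line at P: -6·(x − 2) + 0·(y − -1) = 0.
Expanding: 12 - 6*x = 0.


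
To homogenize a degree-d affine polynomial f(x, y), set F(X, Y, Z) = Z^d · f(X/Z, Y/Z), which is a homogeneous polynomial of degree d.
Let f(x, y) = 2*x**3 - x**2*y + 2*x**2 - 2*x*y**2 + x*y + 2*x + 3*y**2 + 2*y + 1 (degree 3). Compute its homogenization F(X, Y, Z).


F(X, Y, Z) = 2*X**3 - X**2*Y + 2*X**2*Z - 2*X*Y**2 + X*Y*Z + 2*X*Z**2 + 3*Y**2*Z + 2*Y*Z**2 + Z**3

deg(f) = 3.
Substitute x = X/Z, y = Y/Z into f, then multiply by Z^3.
  monomial 2·x^3·y^0 ↦ 2·X^3·Y^0·Z^0.
  monomial -1·x^2·y^1 ↦ -1·X^2·Y^1·Z^0.
  monomial 2·x^2·y^0 ↦ 2·X^2·Y^0·Z^1.
  monomial -2·x^1·y^2 ↦ -2·X^1·Y^2·Z^0.
  monomial 1·x^1·y^1 ↦ 1·X^1·Y^1·Z^1.
  monomial 2·x^1·y^0 ↦ 2·X^1·Y^0·Z^2.
  monomial 3·x^0·y^2 ↦ 3·X^0·Y^2·Z^1.
  monomial 2·x^0·y^1 ↦ 2·X^0·Y^1·Z^2.
  monomial 1·x^0·y^0 ↦ 1·X^0·Y^0·Z^3.
Collecting: F(X, Y, Z) = 2*X**3 - X**2*Y + 2*X**2*Z - 2*X*Y**2 + X*Y*Z + 2*X*Z**2 + 3*Y**2*Z + 2*Y*Z**2 + Z**3.


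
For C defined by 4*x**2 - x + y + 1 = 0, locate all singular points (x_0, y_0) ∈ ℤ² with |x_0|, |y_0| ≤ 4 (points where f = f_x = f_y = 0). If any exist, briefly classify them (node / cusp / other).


No singular points in the scanned grid; C is smooth there.

Compute partial derivatives:
  f_x = 8*x - 1.
  f_y = 1.
f_y = 1 is a nonzero constant, so f_y never vanishes: no point (x, y) can satisfy f = f_x = f_y = 0. In particular no (x, y) ∈ {−4, ..., 4}² is singular; the curve is smooth.


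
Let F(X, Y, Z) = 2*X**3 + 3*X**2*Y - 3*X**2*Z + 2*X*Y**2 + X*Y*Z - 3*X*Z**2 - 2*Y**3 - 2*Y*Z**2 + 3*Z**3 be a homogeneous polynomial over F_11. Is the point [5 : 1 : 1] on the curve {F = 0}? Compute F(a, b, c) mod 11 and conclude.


F(5,1,1) ≡ 7 (mod 11); P is NOT on the curve.

Evaluate F(5, 1, 1) term-by-term (mod 11).
  2*X**3 ↦ 2·125·1·1 = 250
  3*X**2*Y ↦ 3·25·1·1 = 75
  -3*X**2*Z ↦ -3·25·1·1 = -75
  2*X*Y**2 ↦ 2·5·1·1 = 10
  X*Y*Z ↦ 1·5·1·1 = 5
  -3*X*Z**2 ↦ -3·5·1·1 = -15
  -2*Y**3 ↦ -2·1·1·1 = -2
  -2*Y*Z**2 ↦ -2·1·1·1 = -2
  3*Z**3 ↦ 3·1·1·1 = 3
Sum: F(5, 1, 1) = (250) + (75) + (-75) + (10) + (5) + (-15) + (-2) + (-2) + (3) = 249.
Reducing mod 11: 249 ≡ 7 (mod 11).
Since F(a, b, c) ≡ 7 ≠ 0 (mod 11), P does NOT lie on the curve.


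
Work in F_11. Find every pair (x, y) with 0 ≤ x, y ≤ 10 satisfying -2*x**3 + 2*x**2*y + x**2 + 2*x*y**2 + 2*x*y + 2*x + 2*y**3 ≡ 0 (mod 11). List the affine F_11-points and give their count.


Affine F_11-points: {(0, 0), (1, 2), (4, 7), (5, 1), (6, 1), (7, 1)}; count = 6.

For each of the 121 pairs (x, y) ∈ F_11², evaluate f(x, y) mod 11. Record the zeros.
  x = 0: [0↦0, 1↦2, 2↦5, 3↦10, 4↦7, 5↦8, 6↦3, 7↦4, 8↦1, 9↦6, 10↦9]  zeros at y ∈ {0}
  x = 1: [0↦1, 1↦9, 2↦0, 3↦8, 4↦1, 5↦2, 6↦1, 7↦10, 8↦8, 9↦7, 10↦8]  zeros at y ∈ {2}
  x = 2: [0↦3, 1↦10, 2↦4, 3↦8, 4↦1, 5↦6, 6↦2, 7↦1, 8↦4, 9↦1, 10↦4]  zeros at y ∈ ∅
  x = 3: [0↦5, 1↦4, 2↦5, 3↦9, 4↦6, 5↦8, 6↦5, 7↦9, 8↦10, 9↦9, 10↦7]  zeros at y ∈ ∅
  x = 4: [0↦6, 1↦1, 2↦2, 3↦10, 4↦4, 5↦7, 6↦9, 7↦0, 8↦3, 9↦8, 10↦5]  zeros at y ∈ {7}
  x = 5: [0↦5, 1↦0, 2↦5, 3↦10, 4↦5, 5↦2, 6↦2, 7↦6, 8↦4, 9↦8, 10↦8]  zeros at y ∈ {1}
  x = 6: [0↦1, 1↦0, 2↦2, 3↦8, 4↦8, 5↦3, 6↦5, 7↦4, 8↦1, 9↦8, 10↦4]  zeros at y ∈ {1}
  x = 7: [0↦4, 1↦0, 2↦3, 3↦3, 4↦1, 5↦9, 6↦6, 7↦4, 8↦4, 9↦7, 10↦3]  zeros at y ∈ {1}
  x = 8: [0↦2, 1↦10, 2↦7, 3↦5, 4↦5, 5↦8, 6↦4, 7↦5, 8↦1, 9↦4, 10↦4]  zeros at y ∈ ∅
  x = 9: [0↦5, 1↦7, 2↦2, 3↦2, 4↦8, 5↦10, 6↦9, 7↦6, 8↦2, 9↦9, 10↦6]  zeros at y ∈ ∅
  x = 10: [0↦1, 1↦1, 2↦9, 3↦4, 4↦9, 5↦3, 6↦9, 7↦6, 8↦6, 9↦10, 10↦8]  zeros at y ∈ ∅
Collecting zeros: affine points = {(0, 0), (1, 2), (4, 7), (5, 1), (6, 1), (7, 1)}.
Total count |C(F_11)_aff| = 6.


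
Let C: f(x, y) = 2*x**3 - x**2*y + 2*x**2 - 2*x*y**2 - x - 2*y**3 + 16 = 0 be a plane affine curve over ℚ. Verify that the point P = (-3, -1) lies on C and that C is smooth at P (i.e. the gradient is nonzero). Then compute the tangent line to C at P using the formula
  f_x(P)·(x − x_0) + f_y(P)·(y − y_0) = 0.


Tangent line at P: 33*x - 27*y + 72 = 0.

Step 1: f(-3, -1) = 0, so P lies on C.
Step 2: partial derivatives
  f_x(x, y) = 6*x**2 - 2*x*y + 4*x - 2*y**2 - 1, f_y(x, y) = -x**2 - 4*x*y - 6*y**2.
  f_x(P) = 33, f_y(P) = -27 (gradient nonzero, so P is smooth).
Step 3: tangent line at P: 33·(x − -3) + -27·(y − -1) = 0.
Expanding: 33*x - 27*y + 72 = 0.


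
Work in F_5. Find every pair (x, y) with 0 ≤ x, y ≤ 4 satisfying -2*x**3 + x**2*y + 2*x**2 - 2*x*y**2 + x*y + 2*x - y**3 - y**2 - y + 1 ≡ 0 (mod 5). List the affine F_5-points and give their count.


Affine F_5-points: {(1, 1), (1, 2), (1, 4), (2, 3)}; count = 4.

For each of the 25 pairs (x, y) ∈ F_5², evaluate f(x, y) mod 5. Record the zeros.
  x = 0: [0↦1, 1↦3, 2↦2, 3↦2, 4↦2]  zeros at y ∈ ∅
  x = 1: [0↦3, 1↦0, 2↦0, 3↦2, 4↦0]  zeros at y ∈ {1, 2, 4}
  x = 2: [0↦2, 1↦1, 2↦4, 3↦0, 4↦3]  zeros at y ∈ {3}
  x = 3: [0↦1, 1↦4, 2↦2, 3↦4, 4↦4]  zeros at y ∈ ∅
  x = 4: [0↦3, 1↦2, 2↦2, 3↦2, 4↦1]  zeros at y ∈ ∅
Collecting zeros: affine points = {(1, 1), (1, 2), (1, 4), (2, 3)}.
Total count |C(F_5)_aff| = 4.


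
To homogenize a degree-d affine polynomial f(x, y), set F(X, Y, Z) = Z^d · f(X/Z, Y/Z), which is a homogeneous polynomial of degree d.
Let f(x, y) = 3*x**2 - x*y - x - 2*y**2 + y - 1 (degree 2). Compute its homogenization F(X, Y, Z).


F(X, Y, Z) = 3*X**2 - X*Y - X*Z - 2*Y**2 + Y*Z - Z**2

deg(f) = 2.
Substitute x = X/Z, y = Y/Z into f, then multiply by Z^2.
  monomial 3·x^2·y^0 ↦ 3·X^2·Y^0·Z^0.
  monomial -1·x^1·y^1 ↦ -1·X^1·Y^1·Z^0.
  monomial -1·x^1·y^0 ↦ -1·X^1·Y^0·Z^1.
  monomial -2·x^0·y^2 ↦ -2·X^0·Y^2·Z^0.
  monomial 1·x^0·y^1 ↦ 1·X^0·Y^1·Z^1.
  monomial -1·x^0·y^0 ↦ -1·X^0·Y^0·Z^2.
Collecting: F(X, Y, Z) = 3*X**2 - X*Y - X*Z - 2*Y**2 + Y*Z - Z**2.


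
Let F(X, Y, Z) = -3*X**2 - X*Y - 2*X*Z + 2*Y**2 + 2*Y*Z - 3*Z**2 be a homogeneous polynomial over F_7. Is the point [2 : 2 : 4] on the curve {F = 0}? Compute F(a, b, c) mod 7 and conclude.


F(2,2,4) ≡ 0 (mod 7); P is on the curve.

Evaluate F(2, 2, 4) term-by-term (mod 7).
  -3*X**2 ↦ -3·4·1·1 = -12
  -X*Y ↦ -1·2·2·1 = -4
  -2*X*Z ↦ -2·2·1·4 = -16
  2*Y**2 ↦ 2·1·4·1 = 8
  2*Y*Z ↦ 2·1·2·4 = 16
  -3*Z**2 ↦ -3·1·1·16 = -48
Sum: F(2, 2, 4) = (-12) + (-4) + (-16) + (8) + (16) + (-48) = -56.
Reducing mod 7: -56 ≡ 0 (mod 7).
Since F(a, b, c) ≡ 0 (mod 7), P lies on the curve.


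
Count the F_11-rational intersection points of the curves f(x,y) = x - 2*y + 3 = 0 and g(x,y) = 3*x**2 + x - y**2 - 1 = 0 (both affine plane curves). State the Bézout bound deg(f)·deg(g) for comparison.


Common zeros: {(10, 1)}; count = 1; Bézout bound = 2.

deg(f) = 1, deg(g) = 2, so Bézout bound = 2.
Scan x ∈ F_11. For each x, list the y ∈ F_11 with f(x, y) ≡ 0 and those with g(x, y) ≡ 0 (mod 11); the common zeros in that column are the intersection.
  x = 0: f ≡ 0 at y ∈ {7}; g ≡ 0 at y ∈ ∅; common: ∅.
  x = 1: f ≡ 0 at y ∈ {2}; g ≡ 0 at y ∈ {5, 6}; common: ∅.
  x = 2: f ≡ 0 at y ∈ {8}; g ≡ 0 at y ∈ ∅; common: ∅.
  x = 3: f ≡ 0 at y ∈ {3}; g ≡ 0 at y ∈ ∅; common: ∅.
  x = 4: f ≡ 0 at y ∈ {9}; g ≡ 0 at y ∈ ∅; common: ∅.
  x = 5: f ≡ 0 at y ∈ {4}; g ≡ 0 at y ∈ ∅; common: ∅.
  x = 6: f ≡ 0 at y ∈ {10}; g ≡ 0 at y ∈ {5, 6}; common: ∅.
  x = 7: f ≡ 0 at y ∈ {5}; g ≡ 0 at y ∈ ∅; common: ∅.
  x = 8: f ≡ 0 at y ∈ {0}; g ≡ 0 at y ∈ {1, 10}; common: ∅.
  x = 9: f ≡ 0 at y ∈ {6}; g ≡ 0 at y ∈ {3, 8}; common: ∅.
  x = 10: f ≡ 0 at y ∈ {1}; g ≡ 0 at y ∈ {1, 10}; common: {1}.
Collecting: common zeros = {(10, 1)}, so the count is 1.
Comparison with the Bézout bound: 1 ≤ 2 = deg(f)·deg(g), as expected for curves with no common component (the affine F_11-count falls short of the bound because intersections may lie at infinity, over extension fields, or carry multiplicity).


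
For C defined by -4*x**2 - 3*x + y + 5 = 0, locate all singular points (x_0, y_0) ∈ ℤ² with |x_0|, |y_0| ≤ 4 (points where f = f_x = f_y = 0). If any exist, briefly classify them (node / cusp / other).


No singular points in the scanned grid; C is smooth there.

Compute partial derivatives:
  f_x = -8*x - 3.
  f_y = 1.
f_y = 1 is a nonzero constant, so f_y never vanishes: no point (x, y) can satisfy f = f_x = f_y = 0. In particular no (x, y) ∈ {−4, ..., 4}² is singular; the curve is smooth.


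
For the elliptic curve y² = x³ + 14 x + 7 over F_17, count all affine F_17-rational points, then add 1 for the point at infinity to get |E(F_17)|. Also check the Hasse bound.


Affine points = {(2, 3), (2, 14), (3, 5), (3, 12), (4, 5), (4, 12), (5, 7), (5, 10), (6, 1), (6, 16), (8, 6), (8, 11), (10, 5), (10, 12), (11, 8), (11, 9), (12, 4), (12, 13), (16, 3), (16, 14)}; affine count = 20; |E(F_17)| = 21.

Discriminant check: Δ ∝ 4a³ + 27b² = 4·14³ + 27·7² = 4·2744 + 27·49 ≡ 8 (mod 17). Nonzero ⇒ E is nonsingular.
For each x ∈ F_17, compute rhs = x³ + 14·x + 7 mod 17, then count y ∈ F_17 with y² ≡ rhs.
  x = 0: rhs = 7, matching y values: none (0 points).
  x = 1: rhs = 5, matching y values: none (0 points).
  x = 2: rhs = 9, matching y values: 3, 14 (2 points).
  x = 3: rhs = 8, matching y values: 5, 12 (2 points).
  x = 4: rhs = 8, matching y values: 5, 12 (2 points).
  x = 5: rhs = 15, matching y values: 7, 10 (2 points).
  x = 6: rhs = 1, matching y values: 1, 16 (2 points).
  x = 7: rhs = 6, matching y values: none (0 points).
  x = 8: rhs = 2, matching y values: 6, 11 (2 points).
  x = 9: rhs = 12, matching y values: none (0 points).
  x = 10: rhs = 8, matching y values: 5, 12 (2 points).
  x = 11: rhs = 13, matching y values: 8, 9 (2 points).
  x = 12: rhs = 16, matching y values: 4, 13 (2 points).
  x = 13: rhs = 6, matching y values: none (0 points).
  x = 14: rhs = 6, matching y values: none (0 points).
  x = 15: rhs = 5, matching y values: none (0 points).
  x = 16: rhs = 9, matching y values: 3, 14 (2 points).
Total affine count: 20.
Full point count |E(F_17)| = 20 + 1 = 21.
Hasse bound: |21 − (17+1)| = |3| = 3 ≤ 2√17 ≈ 8.2462 ✓.


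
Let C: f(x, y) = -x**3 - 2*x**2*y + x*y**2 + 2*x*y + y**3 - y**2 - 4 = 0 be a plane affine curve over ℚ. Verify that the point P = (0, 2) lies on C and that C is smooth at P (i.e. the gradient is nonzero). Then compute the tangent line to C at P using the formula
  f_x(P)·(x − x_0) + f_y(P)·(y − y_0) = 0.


Tangent line at P: 8*x + 8*y - 16 = 0.

Step 1: f(0, 2) = 0, so P lies on C.
Step 2: partial derivatives
  f_x(x, y) = -3*x**2 - 4*x*y + y**2 + 2*y, f_y(x, y) = -2*x**2 + 2*x*y + 2*x + 3*y**2 - 2*y.
  f_x(P) = 8, f_y(P) = 8 (gradient nonzero, so P is smooth).
Step 3: tangent line at P: 8·(x − 0) + 8·(y − 2) = 0.
Expanding: 8*x + 8*y - 16 = 0.


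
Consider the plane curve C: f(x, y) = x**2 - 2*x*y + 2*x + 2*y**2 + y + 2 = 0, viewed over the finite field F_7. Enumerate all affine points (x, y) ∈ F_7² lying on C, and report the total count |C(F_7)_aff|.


Affine F_7-points: {(3, 1), (3, 5), (4, 1), (4, 6), (5, 3), (5, 5), (6, 3), (6, 6)}; count = 8.

For each of the 49 pairs (x, y) ∈ F_7², evaluate f(x, y) mod 7. Record the zeros.
  x = 0: [0↦2, 1↦5, 2↦5, 3↦2, 4↦3, 5↦1, 6↦3]  zeros at y ∈ ∅
  x = 1: [0↦5, 1↦6, 2↦4, 3↦6, 4↦5, 5↦1, 6↦1]  zeros at y ∈ ∅
  x = 2: [0↦3, 1↦2, 2↦5, 3↦5, 4↦2, 5↦3, 6↦1]  zeros at y ∈ ∅
  x = 3: [0↦3, 1↦0, 2↦1, 3↦6, 4↦1, 5↦0, 6↦3]  zeros at y ∈ {1, 5}
  x = 4: [0↦5, 1↦0, 2↦6, 3↦2, 4↦2, 5↦6, 6↦0]  zeros at y ∈ {1, 6}
  x = 5: [0↦2, 1↦2, 2↦6, 3↦0, 4↦5, 5↦0, 6↦6]  zeros at y ∈ {3, 5}
  x = 6: [0↦1, 1↦6, 2↦1, 3↦0, 4↦3, 5↦3, 6↦0]  zeros at y ∈ {3, 6}
Collecting zeros: affine points = {(3, 1), (3, 5), (4, 1), (4, 6), (5, 3), (5, 5), (6, 3), (6, 6)}.
Total count |C(F_7)_aff| = 8.


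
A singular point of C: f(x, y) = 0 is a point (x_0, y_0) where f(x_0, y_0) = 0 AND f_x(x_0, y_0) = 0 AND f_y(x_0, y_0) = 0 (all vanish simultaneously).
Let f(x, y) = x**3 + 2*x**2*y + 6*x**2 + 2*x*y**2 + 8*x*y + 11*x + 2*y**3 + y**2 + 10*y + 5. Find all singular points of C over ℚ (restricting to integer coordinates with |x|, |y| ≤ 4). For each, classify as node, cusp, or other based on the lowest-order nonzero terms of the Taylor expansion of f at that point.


Singular points: {(-3, 1)}; classification: node.

Compute partial derivatives:
  f_x = 3*x**2 + 4*x*y + 12*x + 2*y**2 + 8*y + 11.
  f_y = 2*x**2 + 4*x*y + 8*x + 6*y**2 + 2*y + 10.
Scan x_0 ∈ {−4, ..., 4}. For each x_0, f_y(x_0, y) is a polynomial in y; find its integer roots y ∈ {−4, ..., 4}, then test f_x and f at those candidates.
  x = -4: f_y(-4, y) = 6*y**2 - 14*y + 10; no integer root y with |y| ≤ 4.
  x = -3: f_y(-3, y) = 6*y**2 - 10*y + 4; vanishes at y ∈ {1}. (-3, 1): f_x = 0, f = 0 — SINGULAR.
  x = -2: f_y(-2, y) = 6*y**2 - 6*y + 2; no integer root y with |y| ≤ 4.
  x = -1: f_y(-1, y) = 6*y**2 - 2*y + 4; no integer root y with |y| ≤ 4.
  x = 0: f_y(0, y) = 6*y**2 + 2*y + 10; no integer root y with |y| ≤ 4.
  x = 1: f_y(1, y) = 6*y**2 + 6*y + 20; no integer root y with |y| ≤ 4.
  x = 2: f_y(2, y) = 6*y**2 + 10*y + 34; no integer root y with |y| ≤ 4.
  x = 3: f_y(3, y) = 6*y**2 + 14*y + 52; no integer root y with |y| ≤ 4.
  x = 4: f_y(4, y) = 6*y**2 + 18*y + 74; no integer root y with |y| ≤ 4.
Only singular point on the grid: (-3, 1).
Classify: substitute x = -3 + u, y = 1 + v and expand: f = u**3 + 2*u**2*v - u**2 + 2*u*v**2 + 2*v**3 + v**2.
No constant or linear terms (consistent with a singular point). Quadratic part: -u**2 + v**2. Cubic part: u**3 + 2*u**2*v + 2*u*v**2 + 2*v**3.
The quadratic part v**2 - u**2 = (v − u)(v + u) splits into two distinct linear factors, so there are two distinct tangent lines y − 1 = ±(x − -3) — this is a node (ordinary double point).
Classification: node.


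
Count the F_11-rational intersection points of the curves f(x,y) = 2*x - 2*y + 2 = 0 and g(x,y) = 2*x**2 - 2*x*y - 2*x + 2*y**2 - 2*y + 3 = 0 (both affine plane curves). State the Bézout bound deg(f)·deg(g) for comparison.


Common zeros: ∅; count = 0; Bézout bound = 2.

deg(f) = 1, deg(g) = 2, so Bézout bound = 2.
Scan x ∈ F_11. For each x, list the y ∈ F_11 with f(x, y) ≡ 0 and those with g(x, y) ≡ 0 (mod 11); the common zeros in that column are the intersection.
  x = 0: f ≡ 0 at y ∈ {1}; g ≡ 0 at y ∈ ∅; common: ∅.
  x = 1: f ≡ 0 at y ∈ {2}; g ≡ 0 at y ∈ {5, 8}; common: ∅.
  x = 2: f ≡ 0 at y ∈ {3}; g ≡ 0 at y ∈ ∅; common: ∅.
  x = 3: f ≡ 0 at y ∈ {4}; g ≡ 0 at y ∈ ∅; common: ∅.
  x = 4: f ≡ 0 at y ∈ {5}; g ≡ 0 at y ∈ {7, 9}; common: ∅.
  x = 5: f ≡ 0 at y ∈ {6}; g ≡ 0 at y ∈ {1, 5}; common: ∅.
  x = 6: f ≡ 0 at y ∈ {7}; g ≡ 0 at y ∈ {9}; common: ∅.
  x = 7: f ≡ 0 at y ∈ {8}; g ≡ 0 at y ∈ {4}; common: ∅.
  x = 8: f ≡ 0 at y ∈ {9}; g ≡ 0 at y ∈ {1, 8}; common: ∅.
  x = 9: f ≡ 0 at y ∈ {10}; g ≡ 0 at y ∈ {4, 6}; common: ∅.
  x = 10: f ≡ 0 at y ∈ {0}; g ≡ 0 at y ∈ ∅; common: ∅.
Collecting: common zeros = ∅, so the count is 0.
Comparison with the Bézout bound: 0 ≤ 2 = deg(f)·deg(g), as expected for curves with no common component (the affine F_11-count falls short of the bound because intersections may lie at infinity, over extension fields, or carry multiplicity).


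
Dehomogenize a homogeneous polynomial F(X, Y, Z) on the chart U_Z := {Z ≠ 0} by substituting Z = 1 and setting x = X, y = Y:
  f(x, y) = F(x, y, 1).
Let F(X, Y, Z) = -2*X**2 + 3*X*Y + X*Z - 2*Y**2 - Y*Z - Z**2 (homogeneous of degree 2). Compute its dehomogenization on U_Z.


f(x, y) = -2*x**2 + 3*x*y + x - 2*y**2 - y - 1

On U_Z we set Z = 1. Each monomial c·X^i·Y^j·Z^k in F becomes c·x^i·y^j·1^k = c·x^i·y^j.
Substituting Z = 1: F(X, Y, 1) = -2*x**2 + 3*x*y + x - 2*y**2 - y - 1.
Note: deg(f) ≤ deg(F) = 2; strict inequality happens when F is divisible by Z (lost terms).


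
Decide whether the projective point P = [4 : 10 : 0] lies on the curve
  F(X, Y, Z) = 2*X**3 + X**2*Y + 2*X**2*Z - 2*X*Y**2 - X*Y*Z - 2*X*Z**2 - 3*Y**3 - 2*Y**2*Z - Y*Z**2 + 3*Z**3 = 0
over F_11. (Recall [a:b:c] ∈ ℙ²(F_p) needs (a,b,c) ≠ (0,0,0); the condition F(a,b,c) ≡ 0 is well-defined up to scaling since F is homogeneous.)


F(4,10,0) ≡ 8 (mod 11); P is NOT on the curve.

Evaluate F(4, 10, 0) term-by-term (mod 11).
  2*X**3 ↦ 2·64·1·1 = 128
  X**2*Y ↦ 1·16·10·1 = 160
  2*X**2*Z ↦ 2·16·1·0 = 0
  -2*X*Y**2 ↦ -2·4·100·1 = -800
  -X*Y*Z ↦ -1·4·10·0 = 0
  -2*X*Z**2 ↦ -2·4·1·0 = 0
  -3*Y**3 ↦ -3·1·1000·1 = -3000
  -2*Y**2*Z ↦ -2·1·100·0 = 0
  -Y*Z**2 ↦ -1·1·10·0 = 0
  3*Z**3 ↦ 3·1·1·0 = 0
Sum: F(4, 10, 0) = (128) + (160) + (0) + (-800) + (0) + (0) + (-3000) + (0) + (0) + (0) = -3512.
Reducing mod 11: -3512 ≡ 8 (mod 11).
Since F(a, b, c) ≡ 8 ≠ 0 (mod 11), P does NOT lie on the curve.


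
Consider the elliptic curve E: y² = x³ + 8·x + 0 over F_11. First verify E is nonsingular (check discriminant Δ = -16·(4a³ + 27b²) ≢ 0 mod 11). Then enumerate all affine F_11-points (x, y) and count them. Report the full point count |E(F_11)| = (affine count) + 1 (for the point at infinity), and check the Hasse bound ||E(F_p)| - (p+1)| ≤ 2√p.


Affine points = {(0, 0), (1, 3), (1, 8), (5, 0), (6, 0), (7, 5), (7, 6), (8, 2), (8, 9), (9, 3), (9, 8)}; affine count = 11; |E(F_11)| = 12.

Discriminant check: Δ ∝ 4a³ + 27b² = 4·8³ + 27·0² = 4·512 + 27·0 ≡ 2 (mod 11). Nonzero ⇒ E is nonsingular.
For each x ∈ F_11, compute rhs = x³ + 8·x + 0 mod 11, then count y ∈ F_11 with y² ≡ rhs.
  x = 0: rhs = 0, matching y values: 0 (1 points).
  x = 1: rhs = 9, matching y values: 3, 8 (2 points).
  x = 2: rhs = 2, matching y values: none (0 points).
  x = 3: rhs = 7, matching y values: none (0 points).
  x = 4: rhs = 8, matching y values: none (0 points).
  x = 5: rhs = 0, matching y values: 0 (1 points).
  x = 6: rhs = 0, matching y values: 0 (1 points).
  x = 7: rhs = 3, matching y values: 5, 6 (2 points).
  x = 8: rhs = 4, matching y values: 2, 9 (2 points).
  x = 9: rhs = 9, matching y values: 3, 8 (2 points).
  x = 10: rhs = 2, matching y values: none (0 points).
Total affine count: 11.
Full point count |E(F_11)| = 11 + 1 = 12.
Hasse bound: |12 − (11+1)| = |0| = 0 ≤ 2√11 ≈ 6.6332 ✓.


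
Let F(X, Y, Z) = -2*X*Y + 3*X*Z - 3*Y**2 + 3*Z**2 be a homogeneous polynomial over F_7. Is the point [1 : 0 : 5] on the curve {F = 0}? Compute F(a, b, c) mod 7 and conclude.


F(1,0,5) ≡ 6 (mod 7); P is NOT on the curve.

Evaluate F(1, 0, 5) term-by-term (mod 7).
  -2*X*Y ↦ -2·1·0·1 = 0
  3*X*Z ↦ 3·1·1·5 = 15
  -3*Y**2 ↦ -3·1·0·1 = 0
  3*Z**2 ↦ 3·1·1·25 = 75
Sum: F(1, 0, 5) = (0) + (15) + (0) + (75) = 90.
Reducing mod 7: 90 ≡ 6 (mod 7).
Since F(a, b, c) ≡ 6 ≠ 0 (mod 7), P does NOT lie on the curve.


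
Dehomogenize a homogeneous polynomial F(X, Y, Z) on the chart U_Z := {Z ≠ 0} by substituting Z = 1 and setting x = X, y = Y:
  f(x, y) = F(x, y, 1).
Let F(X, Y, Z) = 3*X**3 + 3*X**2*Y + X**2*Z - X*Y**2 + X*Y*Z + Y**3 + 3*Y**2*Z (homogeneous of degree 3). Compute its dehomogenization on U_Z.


f(x, y) = 3*x**3 + 3*x**2*y + x**2 - x*y**2 + x*y + y**3 + 3*y**2

On U_Z we set Z = 1. Each monomial c·X^i·Y^j·Z^k in F becomes c·x^i·y^j·1^k = c·x^i·y^j.
Substituting Z = 1: F(X, Y, 1) = 3*x**3 + 3*x**2*y + x**2 - x*y**2 + x*y + y**3 + 3*y**2.
Note: deg(f) ≤ deg(F) = 3; strict inequality happens when F is divisible by Z (lost terms).


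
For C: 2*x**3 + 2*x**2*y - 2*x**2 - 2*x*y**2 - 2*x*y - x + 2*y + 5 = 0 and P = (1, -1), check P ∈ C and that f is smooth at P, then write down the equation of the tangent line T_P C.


Tangent line at P: -3*x + 6*y + 9 = 0.

Step 1: f(1, -1) = 0, so P lies on C.
Step 2: partial derivatives
  f_x(x, y) = 6*x**2 + 4*x*y - 4*x - 2*y**2 - 2*y - 1, f_y(x, y) = 2*x**2 - 4*x*y - 2*x + 2.
  f_x(P) = -3, f_y(P) = 6 (gradient nonzero, so P is smooth).
Step 3: tangent line at P: -3·(x − 1) + 6·(y − -1) = 0.
Expanding: -3*x + 6*y + 9 = 0.


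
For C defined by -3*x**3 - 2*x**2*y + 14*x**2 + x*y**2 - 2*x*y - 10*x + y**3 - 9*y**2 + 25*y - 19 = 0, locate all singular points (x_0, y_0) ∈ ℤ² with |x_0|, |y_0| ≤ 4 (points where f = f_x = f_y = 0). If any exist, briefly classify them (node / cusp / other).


Singular points: {(1, 3)}; classification: node.

Compute partial derivatives:
  f_x = -9*x**2 - 4*x*y + 28*x + y**2 - 2*y - 10.
  f_y = -2*x**2 + 2*x*y - 2*x + 3*y**2 - 18*y + 25.
Scan x_0 ∈ {−4, ..., 4}. For each x_0, f_y(x_0, y) is a polynomial in y; find its integer roots y ∈ {−4, ..., 4}, then test f_x and f at those candidates.
  x = -4: f_y(-4, y) = 3*y**2 - 26*y + 1; no integer root y with |y| ≤ 4.
  x = -3: f_y(-3, y) = 3*y**2 - 24*y + 13; no integer root y with |y| ≤ 4.
  x = -2: f_y(-2, y) = 3*y**2 - 22*y + 21; no integer root y with |y| ≤ 4.
  x = -1: f_y(-1, y) = 3*y**2 - 20*y + 25; no integer root y with |y| ≤ 4.
  x = 0: f_y(0, y) = 3*y**2 - 18*y + 25; no integer root y with |y| ≤ 4.
  x = 1: f_y(1, y) = 3*y**2 - 16*y + 21; vanishes at y ∈ {3}. (1, 3): f_x = 0, f = 0 — SINGULAR.
  x = 2: f_y(2, y) = 3*y**2 - 14*y + 13; no integer root y with |y| ≤ 4.
  x = 3: f_y(3, y) = 3*y**2 - 12*y + 1; no integer root y with |y| ≤ 4.
  x = 4: f_y(4, y) = 3*y**2 - 10*y - 15; no integer root y with |y| ≤ 4.
Only singular point on the grid: (1, 3).
Classify: substitute x = 1 + u, y = 3 + v and expand: f = -3*u**3 - 2*u**2*v - u**2 + u*v**2 + v**3 + v**2.
No constant or linear terms (consistent with a singular point). Quadratic part: -u**2 + v**2. Cubic part: -3*u**3 - 2*u**2*v + u*v**2 + v**3.
The quadratic part v**2 - u**2 = (v − u)(v + u) splits into two distinct linear factors, so there are two distinct tangent lines y − 3 = ±(x − 1) — this is a node (ordinary double point).
Classification: node.


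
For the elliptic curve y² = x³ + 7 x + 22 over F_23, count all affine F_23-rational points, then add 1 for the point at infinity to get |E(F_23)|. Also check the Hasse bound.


Affine points = {(3, 1), (3, 22), (6, 2), (6, 21), (7, 0), (9, 3), (9, 20), (11, 2), (11, 21), (14, 9), (14, 14), (15, 11), (15, 12), (18, 0), (21, 0)}; affine count = 15; |E(F_23)| = 16.

Discriminant check: Δ ∝ 4a³ + 27b² = 4·7³ + 27·22² = 4·343 + 27·484 ≡ 19 (mod 23). Nonzero ⇒ E is nonsingular.
For each x ∈ F_23, compute rhs = x³ + 7·x + 22 mod 23, then count y ∈ F_23 with y² ≡ rhs.
  x = 0: rhs = 22, matching y values: none (0 points).
  x = 1: rhs = 7, matching y values: none (0 points).
  x = 2: rhs = 21, matching y values: none (0 points).
  x = 3: rhs = 1, matching y values: 1, 22 (2 points).
  x = 4: rhs = 22, matching y values: none (0 points).
  x = 5: rhs = 21, matching y values: none (0 points).
  x = 6: rhs = 4, matching y values: 2, 21 (2 points).
  x = 7: rhs = 0, matching y values: 0 (1 points).
  x = 8: rhs = 15, matching y values: none (0 points).
  x = 9: rhs = 9, matching y values: 3, 20 (2 points).
  x = 10: rhs = 11, matching y values: none (0 points).
  x = 11: rhs = 4, matching y values: 2, 21 (2 points).
  x = 12: rhs = 17, matching y values: none (0 points).
  x = 13: rhs = 10, matching y values: none (0 points).
  x = 14: rhs = 12, matching y values: 9, 14 (2 points).
  x = 15: rhs = 6, matching y values: 11, 12 (2 points).
  x = 16: rhs = 21, matching y values: none (0 points).
  x = 17: rhs = 17, matching y values: none (0 points).
  x = 18: rhs = 0, matching y values: 0 (1 points).
  x = 19: rhs = 22, matching y values: none (0 points).
  x = 20: rhs = 20, matching y values: none (0 points).
  x = 21: rhs = 0, matching y values: 0 (1 points).
  x = 22: rhs = 14, matching y values: none (0 points).
Total affine count: 15.
Full point count |E(F_23)| = 15 + 1 = 16.
Hasse bound: |16 − (23+1)| = |-8| = 8 ≤ 2√23 ≈ 9.5917 ✓.


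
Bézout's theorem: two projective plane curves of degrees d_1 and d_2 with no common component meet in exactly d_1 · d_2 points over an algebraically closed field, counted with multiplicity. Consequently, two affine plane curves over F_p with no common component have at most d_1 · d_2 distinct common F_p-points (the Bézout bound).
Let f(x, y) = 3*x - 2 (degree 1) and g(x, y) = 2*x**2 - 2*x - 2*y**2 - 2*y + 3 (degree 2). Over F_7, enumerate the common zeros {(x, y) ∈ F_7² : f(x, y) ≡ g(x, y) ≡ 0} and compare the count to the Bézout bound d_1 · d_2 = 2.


Common zeros: ∅; count = 0; Bézout bound = 2.

deg(f) = 1, deg(g) = 2, so Bézout bound = 2.
Scan x ∈ F_7. For each x, list the y ∈ F_7 with f(x, y) ≡ 0 and those with g(x, y) ≡ 0 (mod 7); the common zeros in that column are the intersection.
  x = 0: f ≡ 0 at y ∈ ∅; g ≡ 0 at y ∈ {3}; common: ∅.
  x = 1: f ≡ 0 at y ∈ ∅; g ≡ 0 at y ∈ {3}; common: ∅.
  x = 2: f ≡ 0 at y ∈ ∅; g ≡ 0 at y ∈ {0, 6}; common: ∅.
  x = 3: f ≡ 0 at y ∈ {0, 1, 2, 3, 4, 5, 6}; g ≡ 0 at y ∈ ∅; common: ∅.
  x = 4: f ≡ 0 at y ∈ ∅; g ≡ 0 at y ∈ ∅; common: ∅.
  x = 5: f ≡ 0 at y ∈ ∅; g ≡ 0 at y ∈ ∅; common: ∅.
  x = 6: f ≡ 0 at y ∈ ∅; g ≡ 0 at y ∈ {0, 6}; common: ∅.
Collecting: common zeros = ∅, so the count is 0.
Comparison with the Bézout bound: 0 ≤ 2 = deg(f)·deg(g), as expected for curves with no common component (the affine F_7-count falls short of the bound because intersections may lie at infinity, over extension fields, or carry multiplicity).


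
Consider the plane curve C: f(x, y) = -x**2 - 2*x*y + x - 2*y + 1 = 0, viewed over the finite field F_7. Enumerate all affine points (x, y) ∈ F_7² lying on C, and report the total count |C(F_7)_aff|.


Affine F_7-points: {(0, 4), (1, 2), (2, 1), (3, 2), (4, 1), (5, 6)}; count = 6.

For each of the 49 pairs (x, y) ∈ F_7², evaluate f(x, y) mod 7. Record the zeros.
  x = 0: [0↦1, 1↦6, 2↦4, 3↦2, 4↦0, 5↦5, 6↦3]  zeros at y ∈ {4}
  x = 1: [0↦1, 1↦4, 2↦0, 3↦3, 4↦6, 5↦2, 6↦5]  zeros at y ∈ {2}
  x = 2: [0↦6, 1↦0, 2↦1, 3↦2, 4↦3, 5↦4, 6↦5]  zeros at y ∈ {1}
  x = 3: [0↦2, 1↦1, 2↦0, 3↦6, 4↦5, 5↦4, 6↦3]  zeros at y ∈ {2}
  x = 4: [0↦3, 1↦0, 2↦4, 3↦1, 4↦5, 5↦2, 6↦6]  zeros at y ∈ {1}
  x = 5: [0↦2, 1↦4, 2↦6, 3↦1, 4↦3, 5↦5, 6↦0]  zeros at y ∈ {6}
  x = 6: [0↦6, 1↦6, 2↦6, 3↦6, 4↦6, 5↦6, 6↦6]  zeros at y ∈ ∅
Collecting zeros: affine points = {(0, 4), (1, 2), (2, 1), (3, 2), (4, 1), (5, 6)}.
Total count |C(F_7)_aff| = 6.


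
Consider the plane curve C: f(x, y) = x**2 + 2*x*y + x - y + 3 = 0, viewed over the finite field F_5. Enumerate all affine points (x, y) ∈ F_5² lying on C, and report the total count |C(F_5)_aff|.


Affine F_5-points: {(0, 3), (1, 0), (2, 2), (3, 0), (3, 1), (3, 2), (3, 3), (3, 4), (4, 1)}; count = 9.

For each of the 25 pairs (x, y) ∈ F_5², evaluate f(x, y) mod 5. Record the zeros.
  x = 0: [0↦3, 1↦2, 2↦1, 3↦0, 4↦4]  zeros at y ∈ {3}
  x = 1: [0↦0, 1↦1, 2↦2, 3↦3, 4↦4]  zeros at y ∈ {0}
  x = 2: [0↦4, 1↦2, 2↦0, 3↦3, 4↦1]  zeros at y ∈ {2}
  x = 3: [0↦0, 1↦0, 2↦0, 3↦0, 4↦0]  zeros at y ∈ {0, 1, 2, 3, 4}
  x = 4: [0↦3, 1↦0, 2↦2, 3↦4, 4↦1]  zeros at y ∈ {1}
Collecting zeros: affine points = {(0, 3), (1, 0), (2, 2), (3, 0), (3, 1), (3, 2), (3, 3), (3, 4), (4, 1)}.
Total count |C(F_5)_aff| = 9.
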